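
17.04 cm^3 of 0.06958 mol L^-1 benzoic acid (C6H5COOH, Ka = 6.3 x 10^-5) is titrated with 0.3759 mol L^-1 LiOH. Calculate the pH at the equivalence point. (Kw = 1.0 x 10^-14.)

8.48

n(C6H5COOH) = 0.06958 x 0.01704 = 0.001186 mol; V(LiOH) at equivalence = 0.001186/0.3759 = 0.003154 L.
At equivalence all the acid is converted to C6H5COO-; total volume = 0.01704 + 0.003154 = 0.02019 L, so [C6H5COO-] = 0.001186/0.02019 = 0.05871 M.
Kb = Kw/Ka = 1.0e-14 / 6.3 x 10^-5 = 1.59e-10.
[OH^-] = sqrt(Kb x [C6H5COO-]) = sqrt(1.59e-10 x 0.05871) = 3.05e-6 M.
pOH = 5.52, so pH = 14.00 - 5.52 = 8.48.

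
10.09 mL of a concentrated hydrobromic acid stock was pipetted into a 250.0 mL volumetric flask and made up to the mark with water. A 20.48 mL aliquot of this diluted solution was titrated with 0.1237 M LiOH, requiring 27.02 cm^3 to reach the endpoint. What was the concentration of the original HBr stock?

4.04 M

n(LiOH) = 0.1237 x 0.02702 = 0.003342 mol.
n(HBr) in the aliquot = 0.003342 mol.
[diluted HBr] = 0.003342 / 0.02048 = 0.1632 M.
Dilution factor = 250.0/10.09 = 24.78, so [stock] = 0.1632 x 24.78 = 4.04 M.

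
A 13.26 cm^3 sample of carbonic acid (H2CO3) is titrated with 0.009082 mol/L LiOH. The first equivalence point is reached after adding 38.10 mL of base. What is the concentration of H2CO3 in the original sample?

n(LiOH) = 0.009082 x 0.03810 = 0.0003460 mol.
At the first equivalence point, 1 mol OH^- react per mol H2CO3, so n(H2CO3) = 0.0003460 / 1 = 0.0003460 mol.
[H2CO3] = 0.0003460 / 0.01326 L = 0.0261 M.

0.0261 M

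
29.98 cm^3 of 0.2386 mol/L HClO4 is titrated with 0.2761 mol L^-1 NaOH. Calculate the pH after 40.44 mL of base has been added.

n(acid) = 0.2386 x 0.02998 = 0.007153 mol; n(NaOH) added = 0.2761 x 0.04044 = 0.01117 mol.
Base is in excess by 0.01117 - 0.007153 = 0.004012 mol in a total volume of 0.07042 L.
[OH^-] = 0.004012/0.07042 = 0.05698 M, so pOH = 1.24 and pH = 14.00 - 1.24 = 12.76.

12.76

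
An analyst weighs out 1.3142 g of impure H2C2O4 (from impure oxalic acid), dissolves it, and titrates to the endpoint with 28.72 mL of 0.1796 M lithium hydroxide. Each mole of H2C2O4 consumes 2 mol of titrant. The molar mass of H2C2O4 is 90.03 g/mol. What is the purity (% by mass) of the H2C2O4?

17.7%

n(LiOH) = 0.1796 x 0.02872 = 0.005158 mol.
n(H2C2O4) = 0.005158 / 2 = 0.002579 mol.
mass of H2C2O4 = 0.002579 x 90.03 = 0.2322 g.
% purity = 0.2322 / 1.3142 x 100 = 17.7%.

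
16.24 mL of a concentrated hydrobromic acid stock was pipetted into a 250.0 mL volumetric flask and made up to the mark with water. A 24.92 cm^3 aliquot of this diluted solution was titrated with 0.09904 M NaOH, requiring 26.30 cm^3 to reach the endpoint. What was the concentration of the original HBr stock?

n(NaOH) = 0.09904 x 0.02630 = 0.002605 mol.
n(HBr) in the aliquot = 0.002605 mol.
[diluted HBr] = 0.002605 / 0.02492 = 0.1045 M.
Dilution factor = 250.0/16.24 = 15.39, so [stock] = 0.1045 x 15.39 = 1.61 M.

1.61 M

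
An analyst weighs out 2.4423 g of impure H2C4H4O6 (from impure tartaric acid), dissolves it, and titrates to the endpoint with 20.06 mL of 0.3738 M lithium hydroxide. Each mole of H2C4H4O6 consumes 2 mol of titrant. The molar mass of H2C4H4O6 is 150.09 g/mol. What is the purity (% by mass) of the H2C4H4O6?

n(LiOH) = 0.3738 x 0.02006 = 0.007498 mol.
n(H2C4H4O6) = 0.007498 / 2 = 0.003749 mol.
mass of H2C4H4O6 = 0.003749 x 150.09 = 0.5627 g.
% purity = 0.5627 / 2.4423 x 100 = 23.0%.

23.0%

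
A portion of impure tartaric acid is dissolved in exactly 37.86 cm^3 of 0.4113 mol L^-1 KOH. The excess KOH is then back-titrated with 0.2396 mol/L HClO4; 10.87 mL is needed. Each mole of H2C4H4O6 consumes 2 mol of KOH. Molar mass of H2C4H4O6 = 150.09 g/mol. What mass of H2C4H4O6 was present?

0.973 g

Total n(KOH) added = 0.4113 x 0.03786 = 0.01557 mol.
n(HClO4) used = 0.2396 x 0.01087 = 0.002604 mol, which equals the excess n(KOH).
So n(KOH) consumed by the sample = 0.01557 - 0.002604 = 0.01297 mol.
n(H2C4H4O6) = 0.01297 / 2 = 0.006484 mol.
mass = 0.006484 mol x 150.09 g/mol = 0.973 g.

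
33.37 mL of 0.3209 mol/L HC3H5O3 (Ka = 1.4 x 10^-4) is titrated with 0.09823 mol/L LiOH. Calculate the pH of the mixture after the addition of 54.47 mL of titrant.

Initial n(HC3H5O3) = 0.3209 x 0.03337 = 0.01071 mol.
n(LiOH) added = 0.09823 x 0.05447 = 0.005351 mol, converting that many moles of HC3H5O3 to C3H5O3-.
Remaining n(HC3H5O3) = 0.005358 mol; n(C3H5O3-) = 0.005351 mol.
By Henderson-Hasselbalch, pH = pKa + log([A^-]/[HA]) = 3.85 + log(0.005351/0.005358) = 3.85 + (-0.00) = 3.85.

3.85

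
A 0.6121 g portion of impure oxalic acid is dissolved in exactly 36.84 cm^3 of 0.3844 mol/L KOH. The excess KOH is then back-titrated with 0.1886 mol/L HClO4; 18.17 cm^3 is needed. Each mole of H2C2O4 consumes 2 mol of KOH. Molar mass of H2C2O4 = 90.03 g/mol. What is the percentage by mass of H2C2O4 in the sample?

78.9%

Total n(KOH) added = 0.3844 x 0.03684 = 0.01416 mol.
n(HClO4) used = 0.1886 x 0.01817 = 0.003427 mol, which equals the excess n(KOH).
So n(KOH) consumed by the sample = 0.01416 - 0.003427 = 0.01073 mol.
n(H2C2O4) = 0.01073 / 2 = 0.005367 mol.
mass H2C2O4 = 0.005367 x 90.03 = 0.4832 g, so %H2C2O4 = 0.4832/0.6121 x 100 = 78.9%.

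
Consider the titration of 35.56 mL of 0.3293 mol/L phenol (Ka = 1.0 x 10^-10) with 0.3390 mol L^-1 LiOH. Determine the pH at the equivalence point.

n(C6H5OH) = 0.3293 x 0.03556 = 0.01171 mol; V(LiOH) at equivalence = 0.01171/0.3390 = 0.03454 L.
At equivalence all the acid is converted to C6H5O-; total volume = 0.03556 + 0.03454 = 0.07010 L, so [C6H5O-] = 0.01171/0.07010 = 0.1670 M.
Kb = Kw/Ka = 1.0e-14 / 1.0 x 10^-10 = 0.000100.
[OH^-] = sqrt(Kb x [C6H5O-]) = sqrt(0.000100 x 0.1670) = 0.00409 M.
pOH = 2.39, so pH = 14.00 - 2.39 = 11.61.

11.61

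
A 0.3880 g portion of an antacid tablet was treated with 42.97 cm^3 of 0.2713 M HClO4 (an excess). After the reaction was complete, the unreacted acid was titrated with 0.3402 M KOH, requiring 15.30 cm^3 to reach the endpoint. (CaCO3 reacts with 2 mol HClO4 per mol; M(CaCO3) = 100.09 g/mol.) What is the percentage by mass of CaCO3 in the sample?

Total n(HClO4) added = 0.2713 x 0.04297 = 0.01166 mol.
n(KOH) used = 0.3402 x 0.01530 = 0.005205 mol, which equals the excess n(HClO4).
So n(HClO4) consumed by the sample = 0.01166 - 0.005205 = 0.006453 mol.
n(CaCO3) = 0.006453 / 2 = 0.003226 mol.
mass CaCO3 = 0.003226 x 100.09 = 0.3229 g, so %CaCO3 = 0.3229/0.3880 x 100 = 83.2%.

83.2%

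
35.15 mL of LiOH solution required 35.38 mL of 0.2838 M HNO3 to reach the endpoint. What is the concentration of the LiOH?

0.286 M

n(HNO3) delivered = 0.2838 x 0.03538 = 0.01004 mol.
For a 1:1 reaction, n(LiOH) = 0.01004 mol.
[LiOH] = 0.01004 mol / 0.03515 L = 0.286 M.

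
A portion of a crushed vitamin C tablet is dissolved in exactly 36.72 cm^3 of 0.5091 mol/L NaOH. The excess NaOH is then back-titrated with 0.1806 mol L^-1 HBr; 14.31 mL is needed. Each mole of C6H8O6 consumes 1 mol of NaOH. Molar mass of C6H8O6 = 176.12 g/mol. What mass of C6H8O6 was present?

Total n(NaOH) added = 0.5091 x 0.03672 = 0.01869 mol.
n(HBr) used = 0.1806 x 0.01431 = 0.002584 mol, which equals the excess n(NaOH).
So n(NaOH) consumed by the sample = 0.01869 - 0.002584 = 0.01611 mol.
n(C6H8O6) = 0.01611 / 1 = 0.01611 mol.
mass = 0.01611 mol x 176.12 g/mol = 2.84 g.

2.84 g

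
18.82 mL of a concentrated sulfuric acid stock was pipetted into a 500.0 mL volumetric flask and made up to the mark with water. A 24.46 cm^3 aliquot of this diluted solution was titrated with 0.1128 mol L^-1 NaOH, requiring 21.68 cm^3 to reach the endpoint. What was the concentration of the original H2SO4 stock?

1.33 M

n(NaOH) = 0.1128 x 0.02168 = 0.002446 mol.
n(H2SO4) in the aliquot = 0.002446 x 1/2 = 0.001223 mol.
[diluted H2SO4] = 0.001223 / 0.02446 = 0.04999 M.
Dilution factor = 500.0/18.82 = 26.57, so [stock] = 0.04999 x 26.57 = 1.33 M.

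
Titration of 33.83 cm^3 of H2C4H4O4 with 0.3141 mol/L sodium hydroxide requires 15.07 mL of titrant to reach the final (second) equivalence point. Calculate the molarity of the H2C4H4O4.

n(NaOH) = 0.3141 x 0.01507 = 0.004733 mol.
At the final (second) equivalence point, 2 mol OH^- react per mol H2C4H4O4, so n(H2C4H4O4) = 0.004733 / 2 = 0.002367 mol.
[H2C4H4O4] = 0.002367 / 0.03383 L = 0.0700 M.

0.0700 M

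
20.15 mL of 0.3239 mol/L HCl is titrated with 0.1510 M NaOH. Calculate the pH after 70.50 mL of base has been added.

n(acid) = 0.3239 x 0.02015 = 0.006527 mol; n(NaOH) added = 0.1510 x 0.07050 = 0.01065 mol.
Base is in excess by 0.01065 - 0.006527 = 0.004119 mol in a total volume of 0.09065 L.
[OH^-] = 0.004119/0.09065 = 0.04544 M, so pOH = 1.34 and pH = 14.00 - 1.34 = 12.66.

12.66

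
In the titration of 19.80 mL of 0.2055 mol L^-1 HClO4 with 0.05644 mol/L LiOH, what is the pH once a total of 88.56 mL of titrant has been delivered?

11.93

n(acid) = 0.2055 x 0.01980 = 0.004069 mol; n(LiOH) added = 0.05644 x 0.08856 = 0.004998 mol.
Base is in excess by 0.004998 - 0.004069 = 0.0009294 mol in a total volume of 0.1084 L.
[OH^-] = 0.0009294/0.1084 = 0.008577 M, so pOH = 2.07 and pH = 14.00 - 2.07 = 11.93.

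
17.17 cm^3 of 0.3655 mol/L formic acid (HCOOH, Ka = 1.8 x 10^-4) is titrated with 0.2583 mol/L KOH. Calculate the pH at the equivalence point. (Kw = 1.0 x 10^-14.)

8.46

n(HCOOH) = 0.3655 x 0.01717 = 0.006276 mol; V(KOH) at equivalence = 0.006276/0.2583 = 0.02430 L.
At equivalence all the acid is converted to HCOO-; total volume = 0.01717 + 0.02430 = 0.04147 L, so [HCOO-] = 0.006276/0.04147 = 0.1513 M.
Kb = Kw/Ka = 1.0e-14 / 1.8 x 10^-4 = 5.56e-11.
[OH^-] = sqrt(Kb x [HCOO-]) = sqrt(5.56e-11 x 0.1513) = 2.90e-6 M.
pOH = 5.54, so pH = 14.00 - 5.54 = 8.46.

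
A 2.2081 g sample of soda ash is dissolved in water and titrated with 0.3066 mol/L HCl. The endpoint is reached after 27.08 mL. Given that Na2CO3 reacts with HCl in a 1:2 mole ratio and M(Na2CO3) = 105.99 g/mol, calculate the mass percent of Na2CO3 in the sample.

19.9%

n(HCl) = 0.3066 x 0.02708 = 0.008303 mol.
n(Na2CO3) = 0.008303 / 2 = 0.004151 mol.
mass of Na2CO3 = 0.004151 x 105.99 = 0.4400 g.
% purity = 0.4400 / 2.2081 x 100 = 19.9%.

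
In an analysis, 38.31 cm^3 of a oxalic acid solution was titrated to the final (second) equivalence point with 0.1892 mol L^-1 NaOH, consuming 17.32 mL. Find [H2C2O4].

n(NaOH) = 0.1892 x 0.01732 = 0.003277 mol.
At the final (second) equivalence point, 2 mol OH^- react per mol H2C2O4, so n(H2C2O4) = 0.003277 / 2 = 0.001638 mol.
[H2C2O4] = 0.001638 / 0.03831 L = 0.0428 M.

0.0428 M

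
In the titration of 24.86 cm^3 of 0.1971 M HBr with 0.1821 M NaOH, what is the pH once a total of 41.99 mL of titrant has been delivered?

12.61

n(acid) = 0.1971 x 0.02486 = 0.004900 mol; n(NaOH) added = 0.1821 x 0.04199 = 0.007646 mol.
Base is in excess by 0.007646 - 0.004900 = 0.002746 mol in a total volume of 0.06685 L.
[OH^-] = 0.002746/0.06685 = 0.04108 M, so pOH = 1.39 and pH = 14.00 - 1.39 = 12.61.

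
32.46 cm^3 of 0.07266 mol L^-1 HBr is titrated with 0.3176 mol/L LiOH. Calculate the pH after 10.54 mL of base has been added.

n(acid) = 0.07266 x 0.03246 = 0.002359 mol; n(LiOH) added = 0.3176 x 0.01054 = 0.003348 mol.
Base is in excess by 0.003348 - 0.002359 = 0.0009890 mol in a total volume of 0.04300 L.
[OH^-] = 0.0009890/0.04300 = 0.02300 M, so pOH = 1.64 and pH = 14.00 - 1.64 = 12.36.

12.36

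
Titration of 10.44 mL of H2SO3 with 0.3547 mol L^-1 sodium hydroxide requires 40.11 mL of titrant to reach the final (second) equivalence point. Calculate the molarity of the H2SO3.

n(NaOH) = 0.3547 x 0.04011 = 0.01423 mol.
At the final (second) equivalence point, 2 mol OH^- react per mol H2SO3, so n(H2SO3) = 0.01423 / 2 = 0.007114 mol.
[H2SO3] = 0.007114 / 0.01044 L = 0.681 M.

0.681 M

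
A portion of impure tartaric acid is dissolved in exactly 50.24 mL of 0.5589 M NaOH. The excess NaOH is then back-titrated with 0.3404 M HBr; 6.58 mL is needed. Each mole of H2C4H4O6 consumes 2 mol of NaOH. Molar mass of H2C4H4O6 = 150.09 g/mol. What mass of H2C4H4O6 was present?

Total n(NaOH) added = 0.5589 x 0.05024 = 0.02808 mol.
n(HBr) used = 0.3404 x 0.006580 = 0.002240 mol, which equals the excess n(NaOH).
So n(NaOH) consumed by the sample = 0.02808 - 0.002240 = 0.02584 mol.
n(H2C4H4O6) = 0.02584 / 2 = 0.01292 mol.
mass = 0.01292 mol x 150.09 g/mol = 1.94 g.

1.94 g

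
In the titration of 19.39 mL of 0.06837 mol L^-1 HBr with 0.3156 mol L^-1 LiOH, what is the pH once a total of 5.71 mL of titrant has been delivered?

12.28

n(acid) = 0.06837 x 0.01939 = 0.001326 mol; n(LiOH) added = 0.3156 x 0.005710 = 0.001802 mol.
Base is in excess by 0.001802 - 0.001326 = 0.0004764 mol in a total volume of 0.02510 L.
[OH^-] = 0.0004764/0.02510 = 0.01898 M, so pOH = 1.72 and pH = 14.00 - 1.72 = 12.28.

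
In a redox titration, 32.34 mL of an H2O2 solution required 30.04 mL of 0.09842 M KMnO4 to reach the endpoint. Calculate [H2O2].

0.229 M

n(KMnO4) = 0.09842 x 0.03004 = 0.002957 mol.
From the balanced equation, 2 mol KMnO4 reacts with 5 mol H2O2, so n(H2O2) = 0.002957 x 5/2 = 0.007391 mol.
[H2O2] = 0.007391 / 0.03234 L = 0.229 M.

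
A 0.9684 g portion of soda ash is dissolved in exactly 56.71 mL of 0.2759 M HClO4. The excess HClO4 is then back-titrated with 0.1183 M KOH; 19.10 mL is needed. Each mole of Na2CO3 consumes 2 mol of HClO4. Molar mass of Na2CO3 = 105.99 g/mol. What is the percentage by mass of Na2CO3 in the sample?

73.3%

Total n(HClO4) added = 0.2759 x 0.05671 = 0.01565 mol.
n(KOH) used = 0.1183 x 0.01910 = 0.002260 mol, which equals the excess n(HClO4).
So n(HClO4) consumed by the sample = 0.01565 - 0.002260 = 0.01339 mol.
n(Na2CO3) = 0.01339 / 2 = 0.006693 mol.
mass Na2CO3 = 0.006693 x 105.99 = 0.7094 g, so %Na2CO3 = 0.7094/0.9684 x 100 = 73.3%.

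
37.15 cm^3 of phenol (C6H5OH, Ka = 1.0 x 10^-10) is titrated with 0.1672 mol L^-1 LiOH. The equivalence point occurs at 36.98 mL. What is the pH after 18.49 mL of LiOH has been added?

10.00

18.49 mL is exactly half the equivalence volume (36.98/2), i.e. the half-equivalence point.
There, n(HA) = n(A^-), so pH = pKa = -log(1.0 x 10^-10) = 10.00.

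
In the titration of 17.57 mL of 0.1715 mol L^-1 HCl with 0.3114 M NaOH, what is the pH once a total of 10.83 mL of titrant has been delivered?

n(acid) = 0.1715 x 0.01757 = 0.003013 mol; n(NaOH) added = 0.3114 x 0.01083 = 0.003372 mol.
Base is in excess by 0.003372 - 0.003013 = 0.0003592 mol in a total volume of 0.02840 L.
[OH^-] = 0.0003592/0.02840 = 0.01265 M, so pOH = 1.90 and pH = 14.00 - 1.90 = 12.10.

12.10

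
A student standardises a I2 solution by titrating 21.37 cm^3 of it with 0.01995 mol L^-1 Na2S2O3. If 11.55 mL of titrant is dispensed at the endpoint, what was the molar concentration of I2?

0.00539 M

n(Na2S2O3) = 0.01995 x 0.01155 = 0.0002304 mol.
From the balanced equation, 2 mol Na2S2O3 reacts with 1 mol I2, so n(I2) = 0.0002304 x 1/2 = 0.0001152 mol.
[I2] = 0.0001152 / 0.02137 L = 0.00539 M.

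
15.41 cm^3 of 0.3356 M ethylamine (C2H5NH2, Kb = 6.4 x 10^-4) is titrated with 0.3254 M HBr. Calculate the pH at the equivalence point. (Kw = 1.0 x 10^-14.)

5.79

n(C2H5NH2) = 0.3356 x 0.01541 = 0.005172 mol; V(HBr) at equivalence = 0.005172/0.3254 = 0.01589 L.
At equivalence the base is fully converted to C2H5NH3+; total volume = 0.03130 L, so [C2H5NH3+] = 0.005172/0.03130 = 0.1652 M.
Ka(C2H5NH3+) = Kw/Kb = 1.0e-14 / 6.4 x 10^-4 = 1.56e-11.
[H^+] = sqrt(Ka x [C2H5NH3+]) = sqrt(1.56e-11 x 0.1652) = 1.61e-6 M.
pH = -log(1.61e-6) = 5.79.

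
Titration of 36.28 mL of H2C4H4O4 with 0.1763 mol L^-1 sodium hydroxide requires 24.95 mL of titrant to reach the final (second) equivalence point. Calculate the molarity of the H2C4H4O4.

n(NaOH) = 0.1763 x 0.02495 = 0.004399 mol.
At the final (second) equivalence point, 2 mol OH^- react per mol H2C4H4O4, so n(H2C4H4O4) = 0.004399 / 2 = 0.002199 mol.
[H2C4H4O4] = 0.002199 / 0.03628 L = 0.0606 M.

0.0606 M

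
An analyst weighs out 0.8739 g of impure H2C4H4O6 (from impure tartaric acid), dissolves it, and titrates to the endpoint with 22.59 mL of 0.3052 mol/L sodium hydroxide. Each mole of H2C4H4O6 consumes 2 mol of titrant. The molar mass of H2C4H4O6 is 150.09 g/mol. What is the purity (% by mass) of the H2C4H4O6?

n(NaOH) = 0.3052 x 0.02259 = 0.006894 mol.
n(H2C4H4O6) = 0.006894 / 2 = 0.003447 mol.
mass of H2C4H4O6 = 0.003447 x 150.09 = 0.5174 g.
% purity = 0.5174 / 0.8739 x 100 = 59.2%.

59.2%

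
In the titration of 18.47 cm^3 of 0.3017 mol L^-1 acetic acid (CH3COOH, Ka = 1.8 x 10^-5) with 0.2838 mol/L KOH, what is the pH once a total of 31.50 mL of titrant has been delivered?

12.83

n(acid) = 0.3017 x 0.01847 = 0.005572 mol; n(KOH) added = 0.2838 x 0.03150 = 0.008940 mol.
Base is in excess by 0.008940 - 0.005572 = 0.003367 mol in a total volume of 0.04997 L.
[OH^-] = 0.003367/0.04997 = 0.06739 M, so pOH = 1.17 and pH = 14.00 - 1.17 = 12.83.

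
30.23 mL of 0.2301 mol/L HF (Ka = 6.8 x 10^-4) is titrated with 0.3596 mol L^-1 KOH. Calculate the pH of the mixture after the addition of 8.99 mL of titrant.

3.11

Initial n(HF) = 0.2301 x 0.03023 = 0.006956 mol.
n(KOH) added = 0.3596 x 0.008990 = 0.003233 mol, converting that many moles of HF to F-.
Remaining n(HF) = 0.003723 mol; n(F-) = 0.003233 mol.
By Henderson-Hasselbalch, pH = pKa + log([A^-]/[HA]) = 3.17 + log(0.003233/0.003723) = 3.17 + (-0.06) = 3.11.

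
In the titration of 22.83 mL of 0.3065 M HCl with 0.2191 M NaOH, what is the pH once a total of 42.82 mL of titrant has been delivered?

n(acid) = 0.3065 x 0.02283 = 0.006997 mol; n(NaOH) added = 0.2191 x 0.04282 = 0.009382 mol.
Base is in excess by 0.009382 - 0.006997 = 0.002384 mol in a total volume of 0.06565 L.
[OH^-] = 0.002384/0.06565 = 0.03632 M, so pOH = 1.44 and pH = 14.00 - 1.44 = 12.56.

12.56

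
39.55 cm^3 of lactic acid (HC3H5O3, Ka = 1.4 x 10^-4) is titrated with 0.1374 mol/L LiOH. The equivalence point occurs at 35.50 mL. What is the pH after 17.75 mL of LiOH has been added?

3.85

17.75 mL is exactly half the equivalence volume (35.50/2), i.e. the half-equivalence point.
There, n(HA) = n(A^-), so pH = pKa = -log(1.4 x 10^-4) = 3.85.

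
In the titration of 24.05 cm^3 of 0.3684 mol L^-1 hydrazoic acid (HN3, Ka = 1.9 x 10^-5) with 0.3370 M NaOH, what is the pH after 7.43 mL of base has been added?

4.32

Initial n(HN3) = 0.3684 x 0.02405 = 0.008860 mol.
n(NaOH) added = 0.3370 x 0.007430 = 0.002504 mol, converting that many moles of HN3 to N3-.
Remaining n(HN3) = 0.006356 mol; n(N3-) = 0.002504 mol.
By Henderson-Hasselbalch, pH = pKa + log([A^-]/[HA]) = 4.72 + log(0.002504/0.006356) = 4.72 + (-0.40) = 4.32.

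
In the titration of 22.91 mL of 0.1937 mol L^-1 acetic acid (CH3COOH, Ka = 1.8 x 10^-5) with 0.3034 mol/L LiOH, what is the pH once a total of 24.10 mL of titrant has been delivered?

12.79

n(acid) = 0.1937 x 0.02291 = 0.004438 mol; n(LiOH) added = 0.3034 x 0.02410 = 0.007312 mol.
Base is in excess by 0.007312 - 0.004438 = 0.002874 mol in a total volume of 0.04701 L.
[OH^-] = 0.002874/0.04701 = 0.06114 M, so pOH = 1.21 and pH = 14.00 - 1.21 = 12.79.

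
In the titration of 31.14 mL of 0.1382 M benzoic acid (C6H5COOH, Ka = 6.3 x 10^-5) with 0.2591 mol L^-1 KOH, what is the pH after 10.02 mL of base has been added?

4.38

Initial n(C6H5COOH) = 0.1382 x 0.03114 = 0.004304 mol.
n(KOH) added = 0.2591 x 0.01002 = 0.002596 mol, converting that many moles of C6H5COOH to C6H5COO-.
Remaining n(C6H5COOH) = 0.001707 mol; n(C6H5COO-) = 0.002596 mol.
By Henderson-Hasselbalch, pH = pKa + log([A^-]/[HA]) = 4.20 + log(0.002596/0.001707) = 4.20 + (+0.18) = 4.38.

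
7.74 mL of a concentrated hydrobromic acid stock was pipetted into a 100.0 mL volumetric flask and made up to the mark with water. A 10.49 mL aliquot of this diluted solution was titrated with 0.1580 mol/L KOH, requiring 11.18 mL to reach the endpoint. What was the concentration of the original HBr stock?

2.18 M

n(KOH) = 0.1580 x 0.01118 = 0.001766 mol.
n(HBr) in the aliquot = 0.001766 mol.
[diluted HBr] = 0.001766 / 0.01049 = 0.1684 M.
Dilution factor = 100.0/7.740 = 12.92, so [stock] = 0.1684 x 12.92 = 2.18 M.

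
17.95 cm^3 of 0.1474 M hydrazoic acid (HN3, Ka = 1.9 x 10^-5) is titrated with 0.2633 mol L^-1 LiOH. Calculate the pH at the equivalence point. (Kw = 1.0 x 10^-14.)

8.85

n(HN3) = 0.1474 x 0.01795 = 0.002646 mol; V(LiOH) at equivalence = 0.002646/0.2633 = 0.01005 L.
At equivalence all the acid is converted to N3-; total volume = 0.01795 + 0.01005 = 0.02800 L, so [N3-] = 0.002646/0.02800 = 0.09450 M.
Kb = Kw/Ka = 1.0e-14 / 1.9 x 10^-5 = 5.26e-10.
[OH^-] = sqrt(Kb x [N3-]) = sqrt(5.26e-10 x 0.09450) = 7.05e-6 M.
pOH = 5.15, so pH = 14.00 - 5.15 = 8.85.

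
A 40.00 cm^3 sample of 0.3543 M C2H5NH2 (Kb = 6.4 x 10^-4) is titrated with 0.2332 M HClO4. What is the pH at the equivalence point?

n(C2H5NH2) = 0.3543 x 0.04000 = 0.01417 mol; V(HClO4) at equivalence = 0.01417/0.2332 = 0.06077 L.
At equivalence the base is fully converted to C2H5NH3+; total volume = 0.1008 L, so [C2H5NH3+] = 0.01417/0.1008 = 0.1406 M.
Ka(C2H5NH3+) = Kw/Kb = 1.0e-14 / 6.4 x 10^-4 = 1.56e-11.
[H^+] = sqrt(Ka x [C2H5NH3+]) = sqrt(1.56e-11 x 0.1406) = 1.48e-6 M.
pH = -log(1.48e-6) = 5.83.

5.83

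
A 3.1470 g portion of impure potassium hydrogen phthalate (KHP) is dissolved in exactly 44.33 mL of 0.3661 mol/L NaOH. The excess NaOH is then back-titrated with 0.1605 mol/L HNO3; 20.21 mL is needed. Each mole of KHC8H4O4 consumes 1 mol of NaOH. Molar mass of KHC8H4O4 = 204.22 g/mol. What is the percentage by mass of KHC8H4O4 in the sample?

84.3%

Total n(NaOH) added = 0.3661 x 0.04433 = 0.01623 mol.
n(HNO3) used = 0.1605 x 0.02021 = 0.003244 mol, which equals the excess n(NaOH).
So n(NaOH) consumed by the sample = 0.01623 - 0.003244 = 0.01299 mol.
n(KHC8H4O4) = 0.01299 / 1 = 0.01299 mol.
mass KHC8H4O4 = 0.01299 x 204.22 = 2.652 g, so %KHC8H4O4 = 2.652/3.1470 x 100 = 84.3%.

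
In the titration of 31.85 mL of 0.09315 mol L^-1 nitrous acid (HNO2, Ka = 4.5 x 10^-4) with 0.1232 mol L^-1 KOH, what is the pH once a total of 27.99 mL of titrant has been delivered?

11.91

n(acid) = 0.09315 x 0.03185 = 0.002967 mol; n(KOH) added = 0.1232 x 0.02799 = 0.003448 mol.
Base is in excess by 0.003448 - 0.002967 = 0.0004815 mol in a total volume of 0.05984 L.
[OH^-] = 0.0004815/0.05984 = 0.008047 M, so pOH = 2.09 and pH = 14.00 - 2.09 = 11.91.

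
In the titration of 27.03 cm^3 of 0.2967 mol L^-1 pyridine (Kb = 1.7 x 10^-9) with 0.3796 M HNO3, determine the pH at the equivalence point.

3.00

n(C5H5N) = 0.2967 x 0.02703 = 0.008020 mol; V(HNO3) at equivalence = 0.008020/0.3796 = 0.02113 L.
At equivalence the base is fully converted to C5H5NH+; total volume = 0.04816 L, so [C5H5NH+] = 0.008020/0.04816 = 0.1665 M.
Ka(C5H5NH+) = Kw/Kb = 1.0e-14 / 1.7 x 10^-9 = 5.88e-6.
[H^+] = sqrt(Ka x [C5H5NH+]) = sqrt(5.88e-6 x 0.1665) = 0.000990 M.
pH = -log(0.000990) = 3.00.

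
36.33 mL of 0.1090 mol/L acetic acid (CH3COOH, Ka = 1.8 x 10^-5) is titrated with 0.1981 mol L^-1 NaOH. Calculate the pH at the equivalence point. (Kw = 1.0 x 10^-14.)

8.80

n(CH3COOH) = 0.1090 x 0.03633 = 0.003960 mol; V(NaOH) at equivalence = 0.003960/0.1981 = 0.01999 L.
At equivalence all the acid is converted to CH3COO-; total volume = 0.03633 + 0.01999 = 0.05632 L, so [CH3COO-] = 0.003960/0.05632 = 0.07031 M.
Kb = Kw/Ka = 1.0e-14 / 1.8 x 10^-5 = 5.56e-10.
[OH^-] = sqrt(Kb x [CH3COO-]) = sqrt(5.56e-10 x 0.07031) = 6.25e-6 M.
pOH = 5.20, so pH = 14.00 - 5.20 = 8.80.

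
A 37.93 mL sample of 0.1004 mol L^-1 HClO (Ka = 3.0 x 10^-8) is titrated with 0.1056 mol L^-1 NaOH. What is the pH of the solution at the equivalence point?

10.12

n(HClO) = 0.1004 x 0.03793 = 0.003808 mol; V(NaOH) at equivalence = 0.003808/0.1056 = 0.03606 L.
At equivalence all the acid is converted to ClO-; total volume = 0.03793 + 0.03606 = 0.07399 L, so [ClO-] = 0.003808/0.07399 = 0.05147 M.
Kb = Kw/Ka = 1.0e-14 / 3.0 x 10^-8 = 3.33e-7.
[OH^-] = sqrt(Kb x [ClO-]) = sqrt(3.33e-7 x 0.05147) = 0.000131 M.
pOH = 3.88, so pH = 14.00 - 3.88 = 10.12.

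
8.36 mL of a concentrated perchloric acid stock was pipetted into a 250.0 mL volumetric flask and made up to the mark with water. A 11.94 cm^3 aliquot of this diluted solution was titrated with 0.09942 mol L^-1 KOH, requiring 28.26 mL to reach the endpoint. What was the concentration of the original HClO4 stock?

7.04 M

n(KOH) = 0.09942 x 0.02826 = 0.002810 mol.
n(HClO4) in the aliquot = 0.002810 mol.
[diluted HClO4] = 0.002810 / 0.01194 = 0.2353 M.
Dilution factor = 250.0/8.360 = 29.90, so [stock] = 0.2353 x 29.90 = 7.04 M.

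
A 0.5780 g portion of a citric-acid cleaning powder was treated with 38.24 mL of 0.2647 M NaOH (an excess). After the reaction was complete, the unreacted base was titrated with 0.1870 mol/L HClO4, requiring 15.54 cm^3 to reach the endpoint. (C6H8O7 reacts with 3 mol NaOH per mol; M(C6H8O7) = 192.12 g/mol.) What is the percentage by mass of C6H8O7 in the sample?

80.0%

Total n(NaOH) added = 0.2647 x 0.03824 = 0.01012 mol.
n(HClO4) used = 0.1870 x 0.01554 = 0.002906 mol, which equals the excess n(NaOH).
So n(NaOH) consumed by the sample = 0.01012 - 0.002906 = 0.007216 mol.
n(C6H8O7) = 0.007216 / 3 = 0.002405 mol.
mass C6H8O7 = 0.002405 x 192.12 = 0.4621 g, so %C6H8O7 = 0.4621/0.5780 x 100 = 80.0%.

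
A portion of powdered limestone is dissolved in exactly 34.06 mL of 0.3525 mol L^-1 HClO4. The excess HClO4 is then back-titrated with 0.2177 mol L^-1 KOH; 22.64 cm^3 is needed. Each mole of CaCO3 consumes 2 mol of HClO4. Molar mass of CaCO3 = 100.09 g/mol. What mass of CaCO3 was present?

Total n(HClO4) added = 0.3525 x 0.03406 = 0.01201 mol.
n(KOH) used = 0.2177 x 0.02264 = 0.004929 mol, which equals the excess n(HClO4).
So n(HClO4) consumed by the sample = 0.01201 - 0.004929 = 0.007077 mol.
n(CaCO3) = 0.007077 / 2 = 0.003539 mol.
mass = 0.003539 mol x 100.09 g/mol = 0.354 g.

0.354 g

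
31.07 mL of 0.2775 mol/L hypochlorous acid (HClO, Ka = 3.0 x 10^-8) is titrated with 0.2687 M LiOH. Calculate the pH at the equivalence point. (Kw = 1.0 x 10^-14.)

10.33

n(HClO) = 0.2775 x 0.03107 = 0.008622 mol; V(LiOH) at equivalence = 0.008622/0.2687 = 0.03209 L.
At equivalence all the acid is converted to ClO-; total volume = 0.03107 + 0.03209 = 0.06316 L, so [ClO-] = 0.008622/0.06316 = 0.1365 M.
Kb = Kw/Ka = 1.0e-14 / 3.0 x 10^-8 = 3.33e-7.
[OH^-] = sqrt(Kb x [ClO-]) = sqrt(3.33e-7 x 0.1365) = 0.000213 M.
pOH = 3.67, so pH = 14.00 - 3.67 = 10.33.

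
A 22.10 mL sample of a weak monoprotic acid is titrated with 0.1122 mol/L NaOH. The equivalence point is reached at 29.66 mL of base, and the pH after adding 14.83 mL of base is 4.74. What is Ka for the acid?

1.8 x 10^-5

14.83 mL is half of the equivalence volume, so this is the half-equivalence point where [HA] = [A^-].
At half-equivalence pH = pKa, so pKa = 4.74.
Ka = 10^(-4.74) = 1.8 x 10^-5.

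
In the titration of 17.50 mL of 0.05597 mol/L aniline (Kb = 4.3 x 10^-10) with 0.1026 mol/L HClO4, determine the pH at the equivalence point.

n(C6H5NH2) = 0.05597 x 0.01750 = 0.0009795 mol; V(HClO4) at equivalence = 0.0009795/0.1026 = 0.009547 L.
At equivalence the base is fully converted to C6H5NH3+; total volume = 0.02705 L, so [C6H5NH3+] = 0.0009795/0.02705 = 0.03621 M.
Ka(C6H5NH3+) = Kw/Kb = 1.0e-14 / 4.3 x 10^-10 = 2.33e-5.
[H^+] = sqrt(Ka x [C6H5NH3+]) = sqrt(2.33e-5 x 0.03621) = 0.000918 M.
pH = -log(0.000918) = 3.04.

3.04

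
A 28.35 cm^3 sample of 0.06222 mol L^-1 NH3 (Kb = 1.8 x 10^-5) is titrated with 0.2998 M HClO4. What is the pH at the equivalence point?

n(NH3) = 0.06222 x 0.02835 = 0.001764 mol; V(HClO4) at equivalence = 0.001764/0.2998 = 0.005884 L.
At equivalence the base is fully converted to NH4+; total volume = 0.03423 L, so [NH4+] = 0.001764/0.03423 = 0.05153 M.
Ka(NH4+) = Kw/Kb = 1.0e-14 / 1.8 x 10^-5 = 5.56e-10.
[H^+] = sqrt(Ka x [NH4+]) = sqrt(5.56e-10 x 0.05153) = 5.35e-6 M.
pH = -log(5.35e-6) = 5.27.

5.27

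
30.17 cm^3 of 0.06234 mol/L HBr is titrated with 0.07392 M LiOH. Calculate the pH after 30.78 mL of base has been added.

11.81

n(acid) = 0.06234 x 0.03017 = 0.001881 mol; n(LiOH) added = 0.07392 x 0.03078 = 0.002275 mol.
Base is in excess by 0.002275 - 0.001881 = 0.0003945 mol in a total volume of 0.06095 L.
[OH^-] = 0.0003945/0.06095 = 0.006472 M, so pOH = 2.19 and pH = 14.00 - 2.19 = 11.81.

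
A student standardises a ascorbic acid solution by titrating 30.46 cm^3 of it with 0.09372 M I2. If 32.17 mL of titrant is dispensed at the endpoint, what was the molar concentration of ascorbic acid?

0.0990 M

n(I2) = 0.09372 x 0.03217 = 0.003015 mol.
From the balanced equation, 1 mol I2 reacts with 1 mol ascorbic acid, so n(ascorbic acid) = 0.003015 x 1/1 = 0.003015 mol.
[ascorbic acid] = 0.003015 / 0.03046 L = 0.0990 M.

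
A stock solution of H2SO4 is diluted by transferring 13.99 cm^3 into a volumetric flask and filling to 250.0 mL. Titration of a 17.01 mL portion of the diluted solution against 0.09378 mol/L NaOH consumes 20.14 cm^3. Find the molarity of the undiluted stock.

n(NaOH) = 0.09378 x 0.02014 = 0.001889 mol.
n(H2SO4) in the aliquot = 0.001889 x 1/2 = 0.0009444 mol.
[diluted H2SO4] = 0.0009444 / 0.01701 = 0.05552 M.
Dilution factor = 250.0/13.99 = 17.87, so [stock] = 0.05552 x 17.87 = 0.992 M.

0.992 M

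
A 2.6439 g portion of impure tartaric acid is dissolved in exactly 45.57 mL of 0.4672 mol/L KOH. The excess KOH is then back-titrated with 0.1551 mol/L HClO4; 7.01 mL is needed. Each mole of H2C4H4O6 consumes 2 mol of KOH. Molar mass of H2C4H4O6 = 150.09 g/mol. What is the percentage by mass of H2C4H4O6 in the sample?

57.3%

Total n(KOH) added = 0.4672 x 0.04557 = 0.02129 mol.
n(HClO4) used = 0.1551 x 0.007010 = 0.001087 mol, which equals the excess n(KOH).
So n(KOH) consumed by the sample = 0.02129 - 0.001087 = 0.02020 mol.
n(H2C4H4O6) = 0.02020 / 2 = 0.01010 mol.
mass H2C4H4O6 = 0.01010 x 150.09 = 1.516 g, so %H2C4H4O6 = 1.516/2.6439 x 100 = 57.3%.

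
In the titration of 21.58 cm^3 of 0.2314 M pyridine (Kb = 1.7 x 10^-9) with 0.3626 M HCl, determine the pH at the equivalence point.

3.04

n(C5H5N) = 0.2314 x 0.02158 = 0.004994 mol; V(HCl) at equivalence = 0.004994/0.3626 = 0.01377 L.
At equivalence the base is fully converted to C5H5NH+; total volume = 0.03535 L, so [C5H5NH+] = 0.004994/0.03535 = 0.1413 M.
Ka(C5H5NH+) = Kw/Kb = 1.0e-14 / 1.7 x 10^-9 = 5.88e-6.
[H^+] = sqrt(Ka x [C5H5NH+]) = sqrt(5.88e-6 x 0.1413) = 0.000912 M.
pH = -log(0.000912) = 3.04.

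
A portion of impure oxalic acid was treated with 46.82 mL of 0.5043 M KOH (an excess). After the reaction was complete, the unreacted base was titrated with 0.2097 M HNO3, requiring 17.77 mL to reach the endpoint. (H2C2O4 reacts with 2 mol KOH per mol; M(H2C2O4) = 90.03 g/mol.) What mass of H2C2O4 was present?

0.895 g

Total n(KOH) added = 0.5043 x 0.04682 = 0.02361 mol.
n(HNO3) used = 0.2097 x 0.01777 = 0.003726 mol, which equals the excess n(KOH).
So n(KOH) consumed by the sample = 0.02361 - 0.003726 = 0.01988 mol.
n(H2C2O4) = 0.01988 / 2 = 0.009942 mol.
mass = 0.009942 mol x 90.03 g/mol = 0.895 g.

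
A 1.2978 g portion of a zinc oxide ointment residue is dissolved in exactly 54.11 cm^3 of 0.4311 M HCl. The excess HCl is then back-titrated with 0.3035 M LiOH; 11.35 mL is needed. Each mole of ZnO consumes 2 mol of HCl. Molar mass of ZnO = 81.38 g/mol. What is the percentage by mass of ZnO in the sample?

Total n(HCl) added = 0.4311 x 0.05411 = 0.02333 mol.
n(LiOH) used = 0.3035 x 0.01135 = 0.003445 mol, which equals the excess n(HCl).
So n(HCl) consumed by the sample = 0.02333 - 0.003445 = 0.01988 mol.
n(ZnO) = 0.01988 / 2 = 0.009941 mol.
mass ZnO = 0.009941 x 81.38 = 0.8090 g, so %ZnO = 0.8090/1.2978 x 100 = 62.3%.

62.3%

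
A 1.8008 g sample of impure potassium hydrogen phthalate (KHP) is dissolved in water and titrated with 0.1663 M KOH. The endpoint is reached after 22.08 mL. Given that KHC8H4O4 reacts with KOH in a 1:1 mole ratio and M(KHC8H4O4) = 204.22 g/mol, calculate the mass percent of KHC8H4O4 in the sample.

41.6%

n(KOH) = 0.1663 x 0.02208 = 0.003672 mol.
n(KHC8H4O4) = 0.003672 / 1 = 0.003672 mol.
mass of KHC8H4O4 = 0.003672 x 204.22 = 0.7499 g.
% purity = 0.7499 / 1.8008 x 100 = 41.6%.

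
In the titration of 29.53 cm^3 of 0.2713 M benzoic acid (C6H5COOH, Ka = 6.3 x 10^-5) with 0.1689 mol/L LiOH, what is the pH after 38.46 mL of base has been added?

4.83

Initial n(C6H5COOH) = 0.2713 x 0.02953 = 0.008011 mol.
n(LiOH) added = 0.1689 x 0.03846 = 0.006496 mol, converting that many moles of C6H5COOH to C6H5COO-.
Remaining n(C6H5COOH) = 0.001516 mol; n(C6H5COO-) = 0.006496 mol.
By Henderson-Hasselbalch, pH = pKa + log([A^-]/[HA]) = 4.20 + log(0.006496/0.001516) = 4.20 + (+0.63) = 4.83.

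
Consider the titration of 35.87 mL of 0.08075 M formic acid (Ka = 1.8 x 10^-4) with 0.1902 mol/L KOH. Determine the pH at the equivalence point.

n(HCOOH) = 0.08075 x 0.03587 = 0.002897 mol; V(KOH) at equivalence = 0.002897/0.1902 = 0.01523 L.
At equivalence all the acid is converted to HCOO-; total volume = 0.03587 + 0.01523 = 0.05110 L, so [HCOO-] = 0.002897/0.05110 = 0.05668 M.
Kb = Kw/Ka = 1.0e-14 / 1.8 x 10^-4 = 5.56e-11.
[OH^-] = sqrt(Kb x [HCOO-]) = sqrt(5.56e-11 x 0.05668) = 1.77e-6 M.
pOH = 5.75, so pH = 14.00 - 5.75 = 8.25.

8.25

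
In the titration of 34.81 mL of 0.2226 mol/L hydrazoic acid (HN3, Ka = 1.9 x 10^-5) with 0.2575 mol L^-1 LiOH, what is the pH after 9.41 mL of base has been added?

4.38

Initial n(HN3) = 0.2226 x 0.03481 = 0.007749 mol.
n(LiOH) added = 0.2575 x 0.009410 = 0.002423 mol, converting that many moles of HN3 to N3-.
Remaining n(HN3) = 0.005326 mol; n(N3-) = 0.002423 mol.
By Henderson-Hasselbalch, pH = pKa + log([A^-]/[HA]) = 4.72 + log(0.002423/0.005326) = 4.72 + (-0.34) = 4.38.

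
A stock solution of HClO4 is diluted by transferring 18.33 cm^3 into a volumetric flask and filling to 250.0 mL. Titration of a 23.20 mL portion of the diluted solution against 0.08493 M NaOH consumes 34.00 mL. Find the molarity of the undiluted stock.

1.70 M

n(NaOH) = 0.08493 x 0.03400 = 0.002888 mol.
n(HClO4) in the aliquot = 0.002888 mol.
[diluted HClO4] = 0.002888 / 0.02320 = 0.1245 M.
Dilution factor = 250.0/18.33 = 13.64, so [stock] = 0.1245 x 13.64 = 1.70 M.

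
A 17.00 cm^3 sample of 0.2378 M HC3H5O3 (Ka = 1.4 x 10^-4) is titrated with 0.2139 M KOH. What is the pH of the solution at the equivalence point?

n(HC3H5O3) = 0.2378 x 0.01700 = 0.004043 mol; V(KOH) at equivalence = 0.004043/0.2139 = 0.01890 L.
At equivalence all the acid is converted to C3H5O3-; total volume = 0.01700 + 0.01890 = 0.03590 L, so [C3H5O3-] = 0.004043/0.03590 = 0.1126 M.
Kb = Kw/Ka = 1.0e-14 / 1.4 x 10^-4 = 7.14e-11.
[OH^-] = sqrt(Kb x [C3H5O3-]) = sqrt(7.14e-11 x 0.1126) = 2.84e-6 M.
pOH = 5.55, so pH = 14.00 - 5.55 = 8.45.

8.45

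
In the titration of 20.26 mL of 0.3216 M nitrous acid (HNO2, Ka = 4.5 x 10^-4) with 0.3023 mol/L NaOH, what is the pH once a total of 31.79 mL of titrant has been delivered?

12.77

n(acid) = 0.3216 x 0.02026 = 0.006516 mol; n(NaOH) added = 0.3023 x 0.03179 = 0.009610 mol.
Base is in excess by 0.009610 - 0.006516 = 0.003095 mol in a total volume of 0.05205 L.
[OH^-] = 0.003095/0.05205 = 0.05945 M, so pOH = 1.23 and pH = 14.00 - 1.23 = 12.77.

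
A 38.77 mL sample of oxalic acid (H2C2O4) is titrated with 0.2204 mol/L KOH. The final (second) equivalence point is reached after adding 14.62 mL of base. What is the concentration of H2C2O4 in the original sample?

n(KOH) = 0.2204 x 0.01462 = 0.003222 mol.
At the final (second) equivalence point, 2 mol OH^- react per mol H2C2O4, so n(H2C2O4) = 0.003222 / 2 = 0.001611 mol.
[H2C2O4] = 0.001611 / 0.03877 L = 0.0416 M.

0.0416 M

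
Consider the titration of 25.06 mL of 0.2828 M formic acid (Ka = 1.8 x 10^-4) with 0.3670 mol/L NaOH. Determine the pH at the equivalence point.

n(HCOOH) = 0.2828 x 0.02506 = 0.007087 mol; V(NaOH) at equivalence = 0.007087/0.3670 = 0.01931 L.
At equivalence all the acid is converted to HCOO-; total volume = 0.02506 + 0.01931 = 0.04437 L, so [HCOO-] = 0.007087/0.04437 = 0.1597 M.
Kb = Kw/Ka = 1.0e-14 / 1.8 x 10^-4 = 5.56e-11.
[OH^-] = sqrt(Kb x [HCOO-]) = sqrt(5.56e-11 x 0.1597) = 2.98e-6 M.
pOH = 5.53, so pH = 14.00 - 5.53 = 8.47.

8.47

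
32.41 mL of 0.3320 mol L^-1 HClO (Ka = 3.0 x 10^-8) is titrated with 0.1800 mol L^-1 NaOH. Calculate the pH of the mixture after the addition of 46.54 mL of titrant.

8.07

Initial n(HClO) = 0.3320 x 0.03241 = 0.01076 mol.
n(NaOH) added = 0.1800 x 0.04654 = 0.008377 mol, converting that many moles of HClO to ClO-.
Remaining n(HClO) = 0.002383 mol; n(ClO-) = 0.008377 mol.
By Henderson-Hasselbalch, pH = pKa + log([A^-]/[HA]) = 7.52 + log(0.008377/0.002383) = 7.52 + (+0.55) = 8.07.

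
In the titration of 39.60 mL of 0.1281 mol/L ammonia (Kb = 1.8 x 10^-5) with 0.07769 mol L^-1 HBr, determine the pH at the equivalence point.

5.29

n(NH3) = 0.1281 x 0.03960 = 0.005073 mol; V(HBr) at equivalence = 0.005073/0.07769 = 0.06529 L.
At equivalence the base is fully converted to NH4+; total volume = 0.1049 L, so [NH4+] = 0.005073/0.1049 = 0.04836 M.
Ka(NH4+) = Kw/Kb = 1.0e-14 / 1.8 x 10^-5 = 5.56e-10.
[H^+] = sqrt(Ka x [NH4+]) = sqrt(5.56e-10 x 0.04836) = 5.18e-6 M.
pH = -log(5.18e-6) = 5.29.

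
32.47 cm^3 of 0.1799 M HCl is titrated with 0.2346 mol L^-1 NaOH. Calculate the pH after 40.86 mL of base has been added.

12.71

n(acid) = 0.1799 x 0.03247 = 0.005841 mol; n(NaOH) added = 0.2346 x 0.04086 = 0.009586 mol.
Base is in excess by 0.009586 - 0.005841 = 0.003744 mol in a total volume of 0.07333 L.
[OH^-] = 0.003744/0.07333 = 0.05106 M, so pOH = 1.29 and pH = 14.00 - 1.29 = 12.71.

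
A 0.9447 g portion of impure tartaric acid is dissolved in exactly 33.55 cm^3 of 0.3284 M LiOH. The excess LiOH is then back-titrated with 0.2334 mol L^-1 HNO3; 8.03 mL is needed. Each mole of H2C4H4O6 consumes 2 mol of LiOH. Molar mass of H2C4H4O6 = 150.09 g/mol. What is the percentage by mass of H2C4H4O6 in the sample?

72.6%

Total n(LiOH) added = 0.3284 x 0.03355 = 0.01102 mol.
n(HNO3) used = 0.2334 x 0.008030 = 0.001874 mol, which equals the excess n(LiOH).
So n(LiOH) consumed by the sample = 0.01102 - 0.001874 = 0.009144 mol.
n(H2C4H4O6) = 0.009144 / 2 = 0.004572 mol.
mass H2C4H4O6 = 0.004572 x 150.09 = 0.6862 g, so %H2C4H4O6 = 0.6862/0.9447 x 100 = 72.6%.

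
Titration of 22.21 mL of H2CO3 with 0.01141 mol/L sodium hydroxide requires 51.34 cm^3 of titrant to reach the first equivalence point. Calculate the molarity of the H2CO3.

n(NaOH) = 0.01141 x 0.05134 = 0.0005858 mol.
At the first equivalence point, 1 mol OH^- react per mol H2CO3, so n(H2CO3) = 0.0005858 / 1 = 0.0005858 mol.
[H2CO3] = 0.0005858 / 0.02221 L = 0.0264 M.

0.0264 M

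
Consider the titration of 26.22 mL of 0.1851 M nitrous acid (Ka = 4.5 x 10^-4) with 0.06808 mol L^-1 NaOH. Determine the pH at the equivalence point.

8.02

n(HNO2) = 0.1851 x 0.02622 = 0.004853 mol; V(NaOH) at equivalence = 0.004853/0.06808 = 0.07129 L.
At equivalence all the acid is converted to NO2-; total volume = 0.02622 + 0.07129 = 0.09751 L, so [NO2-] = 0.004853/0.09751 = 0.04977 M.
Kb = Kw/Ka = 1.0e-14 / 4.5 x 10^-4 = 2.22e-11.
[OH^-] = sqrt(Kb x [NO2-]) = sqrt(2.22e-11 x 0.04977) = 1.05e-6 M.
pOH = 5.98, so pH = 14.00 - 5.98 = 8.02.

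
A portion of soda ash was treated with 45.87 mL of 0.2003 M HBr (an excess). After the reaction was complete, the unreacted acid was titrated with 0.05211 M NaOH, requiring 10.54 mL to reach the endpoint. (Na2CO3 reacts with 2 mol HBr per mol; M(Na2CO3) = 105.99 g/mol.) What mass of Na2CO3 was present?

0.458 g

Total n(HBr) added = 0.2003 x 0.04587 = 0.009188 mol.
n(NaOH) used = 0.05211 x 0.01054 = 0.0005492 mol, which equals the excess n(HBr).
So n(HBr) consumed by the sample = 0.009188 - 0.0005492 = 0.008639 mol.
n(Na2CO3) = 0.008639 / 2 = 0.004319 mol.
mass = 0.004319 mol x 105.99 g/mol = 0.458 g.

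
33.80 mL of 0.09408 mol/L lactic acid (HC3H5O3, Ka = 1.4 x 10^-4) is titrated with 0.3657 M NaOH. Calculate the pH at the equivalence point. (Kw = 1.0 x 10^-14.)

8.36

n(HC3H5O3) = 0.09408 x 0.03380 = 0.003180 mol; V(NaOH) at equivalence = 0.003180/0.3657 = 0.008695 L.
At equivalence all the acid is converted to C3H5O3-; total volume = 0.03380 + 0.008695 = 0.04250 L, so [C3H5O3-] = 0.003180/0.04250 = 0.07483 M.
Kb = Kw/Ka = 1.0e-14 / 1.4 x 10^-4 = 7.14e-11.
[OH^-] = sqrt(Kb x [C3H5O3-]) = sqrt(7.14e-11 x 0.07483) = 2.31e-6 M.
pOH = 5.64, so pH = 14.00 - 5.64 = 8.36.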